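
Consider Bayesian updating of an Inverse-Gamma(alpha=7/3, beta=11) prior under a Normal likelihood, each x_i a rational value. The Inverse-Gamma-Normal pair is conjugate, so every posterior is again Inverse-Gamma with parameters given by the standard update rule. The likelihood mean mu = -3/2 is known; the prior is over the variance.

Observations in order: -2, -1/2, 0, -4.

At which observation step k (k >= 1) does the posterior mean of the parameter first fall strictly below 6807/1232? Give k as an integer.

k = 2

obs 1: x=-2 → posterior Inverse-Gamma(17/6, 89/8)
obs 2: x=-1/2 → posterior Inverse-Gamma(10/3, 93/8)
obs 3: x=0 → posterior Inverse-Gamma(23/6, 51/4)
obs 4: x=-4 → posterior Inverse-Gamma(13/3, 127/8)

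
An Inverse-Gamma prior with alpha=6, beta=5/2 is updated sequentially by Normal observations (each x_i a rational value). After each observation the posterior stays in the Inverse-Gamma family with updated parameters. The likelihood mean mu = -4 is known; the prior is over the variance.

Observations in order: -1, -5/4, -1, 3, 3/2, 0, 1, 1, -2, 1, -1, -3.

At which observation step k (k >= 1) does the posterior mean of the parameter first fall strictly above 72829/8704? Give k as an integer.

k = 7

obs 1: x=-1 → posterior Inverse-Gamma(13/2, 7)
obs 2: x=-5/4 → posterior Inverse-Gamma(7, 345/32)
obs 3: x=-1 → posterior Inverse-Gamma(15/2, 489/32)
obs 4: x=3 → posterior Inverse-Gamma(8, 1273/32)
obs 5: x=3/2 → posterior Inverse-Gamma(17/2, 1757/32)
obs 6: x=0 → posterior Inverse-Gamma(9, 2013/32)
obs 7: x=1 → posterior Inverse-Gamma(19/2, 2413/32)
obs 8: x=1 → posterior Inverse-Gamma(10, 2813/32)
obs 9: x=-2 → posterior Inverse-Gamma(21/2, 2877/32)
obs 10: x=1 → posterior Inverse-Gamma(11, 3277/32)
obs 11: x=-1 → posterior Inverse-Gamma(23/2, 3421/32)
obs 12: x=-3 → posterior Inverse-Gamma(12, 3437/32)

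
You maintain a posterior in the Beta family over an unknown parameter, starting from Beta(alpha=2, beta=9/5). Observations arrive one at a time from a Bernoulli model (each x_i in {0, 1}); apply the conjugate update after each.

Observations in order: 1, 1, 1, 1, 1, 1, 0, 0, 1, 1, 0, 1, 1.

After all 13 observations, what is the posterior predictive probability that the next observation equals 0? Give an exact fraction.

obs 1: x=1 → posterior Beta(3, 9/5)
obs 2: x=1 → posterior Beta(4, 9/5)
obs 3: x=1 → posterior Beta(5, 9/5)
obs 4: x=1 → posterior Beta(6, 9/5)
obs 5: x=1 → posterior Beta(7, 9/5)
obs 6: x=1 → posterior Beta(8, 9/5)
obs 7: x=0 → posterior Beta(8, 14/5)
obs 8: x=0 → posterior Beta(8, 19/5)
obs 9: x=1 → posterior Beta(9, 19/5)
obs 10: x=1 → posterior Beta(10, 19/5)
obs 11: x=0 → posterior Beta(10, 24/5)
obs 12: x=1 → posterior Beta(11, 24/5)
obs 13: x=1 → posterior Beta(12, 24/5)

2/7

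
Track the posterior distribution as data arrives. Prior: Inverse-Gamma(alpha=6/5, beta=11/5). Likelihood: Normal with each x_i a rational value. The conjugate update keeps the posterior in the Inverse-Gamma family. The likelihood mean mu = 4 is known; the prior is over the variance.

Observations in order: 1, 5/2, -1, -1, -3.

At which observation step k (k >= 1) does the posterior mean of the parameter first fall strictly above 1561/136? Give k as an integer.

k = 3

obs 1: x=1 → posterior Inverse-Gamma(17/10, 67/10)
obs 2: x=5/2 → posterior Inverse-Gamma(11/5, 313/40)
obs 3: x=-1 → posterior Inverse-Gamma(27/10, 813/40)
obs 4: x=-1 → posterior Inverse-Gamma(16/5, 1313/40)
obs 5: x=-3 → posterior Inverse-Gamma(37/10, 2293/40)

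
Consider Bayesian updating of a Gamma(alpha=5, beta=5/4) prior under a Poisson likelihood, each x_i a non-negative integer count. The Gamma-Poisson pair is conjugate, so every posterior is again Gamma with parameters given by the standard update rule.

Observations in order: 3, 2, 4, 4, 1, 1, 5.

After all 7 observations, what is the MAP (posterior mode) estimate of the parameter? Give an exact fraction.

32/11

obs 1: x=3 → posterior Gamma(8, 9/4)
obs 2: x=2 → posterior Gamma(10, 13/4)
obs 3: x=4 → posterior Gamma(14, 17/4)
obs 4: x=4 → posterior Gamma(18, 21/4)
obs 5: x=1 → posterior Gamma(19, 25/4)
obs 6: x=1 → posterior Gamma(20, 29/4)
obs 7: x=5 → posterior Gamma(25, 33/4)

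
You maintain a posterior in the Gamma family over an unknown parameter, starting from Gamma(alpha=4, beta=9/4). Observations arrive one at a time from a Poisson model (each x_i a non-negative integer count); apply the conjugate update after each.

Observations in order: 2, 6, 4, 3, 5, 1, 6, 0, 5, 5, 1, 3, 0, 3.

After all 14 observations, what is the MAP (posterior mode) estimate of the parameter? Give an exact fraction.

188/65

obs 1: x=2 → posterior Gamma(6, 13/4)
obs 2: x=6 → posterior Gamma(12, 17/4)
obs 3: x=4 → posterior Gamma(16, 21/4)
obs 4: x=3 → posterior Gamma(19, 25/4)
obs 5: x=5 → posterior Gamma(24, 29/4)
obs 6: x=1 → posterior Gamma(25, 33/4)
obs 7: x=6 → posterior Gamma(31, 37/4)
obs 8: x=0 → posterior Gamma(31, 41/4)
obs 9: x=5 → posterior Gamma(36, 45/4)
obs 10: x=5 → posterior Gamma(41, 49/4)
obs 11: x=1 → posterior Gamma(42, 53/4)
obs 12: x=3 → posterior Gamma(45, 57/4)
obs 13: x=0 → posterior Gamma(45, 61/4)
obs 14: x=3 → posterior Gamma(48, 65/4)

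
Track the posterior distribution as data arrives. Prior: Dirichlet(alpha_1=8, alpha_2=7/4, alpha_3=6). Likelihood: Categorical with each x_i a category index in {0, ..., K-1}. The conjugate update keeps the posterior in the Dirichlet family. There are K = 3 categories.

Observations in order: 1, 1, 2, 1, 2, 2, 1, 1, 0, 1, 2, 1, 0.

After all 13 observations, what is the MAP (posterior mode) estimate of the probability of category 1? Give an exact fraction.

31/103

obs 1: x=1 → posterior Dirichlet(8, 11/4, 6)
obs 2: x=1 → posterior Dirichlet(8, 15/4, 6)
obs 3: x=2 → posterior Dirichlet(8, 15/4, 7)
obs 4: x=1 → posterior Dirichlet(8, 19/4, 7)
obs 5: x=2 → posterior Dirichlet(8, 19/4, 8)
obs 6: x=2 → posterior Dirichlet(8, 19/4, 9)
obs 7: x=1 → posterior Dirichlet(8, 23/4, 9)
obs 8: x=1 → posterior Dirichlet(8, 27/4, 9)
obs 9: x=0 → posterior Dirichlet(9, 27/4, 9)
obs 10: x=1 → posterior Dirichlet(9, 31/4, 9)
obs 11: x=2 → posterior Dirichlet(9, 31/4, 10)
obs 12: x=1 → posterior Dirichlet(9, 35/4, 10)
obs 13: x=0 → posterior Dirichlet(10, 35/4, 10)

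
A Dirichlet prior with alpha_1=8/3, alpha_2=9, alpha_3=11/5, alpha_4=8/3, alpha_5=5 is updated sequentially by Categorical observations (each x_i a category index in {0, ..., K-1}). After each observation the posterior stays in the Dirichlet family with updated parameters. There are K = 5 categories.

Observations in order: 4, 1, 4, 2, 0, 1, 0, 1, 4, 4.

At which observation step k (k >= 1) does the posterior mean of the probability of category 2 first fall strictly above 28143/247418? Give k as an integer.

k = 4

obs 1: x=4 → posterior Dirichlet(8/3, 9, 11/5, 8/3, 6)
obs 2: x=1 → posterior Dirichlet(8/3, 10, 11/5, 8/3, 6)
obs 3: x=4 → posterior Dirichlet(8/3, 10, 11/5, 8/3, 7)
obs 4: x=2 → posterior Dirichlet(8/3, 10, 16/5, 8/3, 7)
obs 5: x=0 → posterior Dirichlet(11/3, 10, 16/5, 8/3, 7)
obs 6: x=1 → posterior Dirichlet(11/3, 11, 16/5, 8/3, 7)
obs 7: x=0 → posterior Dirichlet(14/3, 11, 16/5, 8/3, 7)
obs 8: x=1 → posterior Dirichlet(14/3, 12, 16/5, 8/3, 7)
obs 9: x=4 → posterior Dirichlet(14/3, 12, 16/5, 8/3, 8)
obs 10: x=4 → posterior Dirichlet(14/3, 12, 16/5, 8/3, 9)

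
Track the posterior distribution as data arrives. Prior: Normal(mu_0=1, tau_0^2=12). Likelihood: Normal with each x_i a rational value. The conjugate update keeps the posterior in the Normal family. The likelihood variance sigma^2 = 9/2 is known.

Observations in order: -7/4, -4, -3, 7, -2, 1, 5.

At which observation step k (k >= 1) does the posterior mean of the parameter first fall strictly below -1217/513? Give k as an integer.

k = 3

obs 1: x=-7/4 → posterior Normal(-1, 36/11)
obs 2: x=-4 → posterior Normal(-43/19, 36/19)
obs 3: x=-3 → posterior Normal(-67/27, 4/3)
obs 4: x=7 → posterior Normal(-11/35, 36/35)
obs 5: x=-2 → posterior Normal(-27/43, 36/43)
obs 6: x=1 → posterior Normal(-19/51, 12/17)
obs 7: x=5 → posterior Normal(21/59, 36/59)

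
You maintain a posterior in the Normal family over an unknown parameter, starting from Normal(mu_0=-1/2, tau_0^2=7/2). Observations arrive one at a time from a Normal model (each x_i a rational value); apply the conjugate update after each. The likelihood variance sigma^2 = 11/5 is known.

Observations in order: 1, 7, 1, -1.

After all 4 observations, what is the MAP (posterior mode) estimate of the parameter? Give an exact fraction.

269/162

obs 1: x=1 → posterior Normal(8/19, 77/57)
obs 2: x=7 → posterior Normal(269/92, 77/92)
obs 3: x=1 → posterior Normal(304/127, 77/127)
obs 4: x=-1 → posterior Normal(269/162, 77/162)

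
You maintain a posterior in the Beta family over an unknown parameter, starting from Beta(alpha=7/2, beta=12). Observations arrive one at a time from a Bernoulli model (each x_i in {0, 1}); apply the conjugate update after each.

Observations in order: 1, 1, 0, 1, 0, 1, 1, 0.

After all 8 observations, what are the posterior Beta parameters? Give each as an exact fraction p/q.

alpha=17/2, beta=15

obs 1: x=1 → posterior Beta(9/2, 12)
obs 2: x=1 → posterior Beta(11/2, 12)
obs 3: x=0 → posterior Beta(11/2, 13)
obs 4: x=1 → posterior Beta(13/2, 13)
obs 5: x=0 → posterior Beta(13/2, 14)
obs 6: x=1 → posterior Beta(15/2, 14)
obs 7: x=1 → posterior Beta(17/2, 14)
obs 8: x=0 → posterior Beta(17/2, 15)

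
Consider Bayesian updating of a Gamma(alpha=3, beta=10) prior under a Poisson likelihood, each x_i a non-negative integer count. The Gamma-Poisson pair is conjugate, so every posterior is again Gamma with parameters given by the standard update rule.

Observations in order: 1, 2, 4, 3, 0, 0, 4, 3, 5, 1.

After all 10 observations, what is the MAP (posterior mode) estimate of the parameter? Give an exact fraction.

obs 1: x=1 → posterior Gamma(4, 11)
obs 2: x=2 → posterior Gamma(6, 12)
obs 3: x=4 → posterior Gamma(10, 13)
obs 4: x=3 → posterior Gamma(13, 14)
obs 5: x=0 → posterior Gamma(13, 15)
obs 6: x=0 → posterior Gamma(13, 16)
obs 7: x=4 → posterior Gamma(17, 17)
obs 8: x=3 → posterior Gamma(20, 18)
obs 9: x=5 → posterior Gamma(25, 19)
obs 10: x=1 → posterior Gamma(26, 20)

5/4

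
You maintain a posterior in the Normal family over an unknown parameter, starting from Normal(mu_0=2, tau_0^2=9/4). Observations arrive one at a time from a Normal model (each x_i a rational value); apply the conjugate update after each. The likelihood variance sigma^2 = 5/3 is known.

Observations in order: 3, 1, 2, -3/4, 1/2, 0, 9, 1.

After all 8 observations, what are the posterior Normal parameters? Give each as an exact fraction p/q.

obs 1: x=3 → posterior Normal(121/47, 45/47)
obs 2: x=1 → posterior Normal(2, 45/74)
obs 3: x=2 → posterior Normal(2, 45/101)
obs 4: x=-3/4 → posterior Normal(727/512, 45/128)
obs 5: x=1/2 → posterior Normal(781/620, 9/31)
obs 6: x=0 → posterior Normal(781/728, 45/182)
obs 7: x=9 → posterior Normal(1753/836, 45/209)
obs 8: x=1 → posterior Normal(1861/944, 45/236)

mu_0=1861/944, tau_0^2=45/236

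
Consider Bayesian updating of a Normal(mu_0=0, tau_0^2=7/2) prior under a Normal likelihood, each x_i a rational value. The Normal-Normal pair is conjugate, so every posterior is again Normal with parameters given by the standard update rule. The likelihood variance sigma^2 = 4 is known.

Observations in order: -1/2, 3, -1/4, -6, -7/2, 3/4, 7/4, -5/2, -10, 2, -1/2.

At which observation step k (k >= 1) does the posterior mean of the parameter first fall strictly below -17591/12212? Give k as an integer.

k = 9

obs 1: x=-1/2 → posterior Normal(-7/30, 28/15)
obs 2: x=3 → posterior Normal(35/44, 14/11)
obs 3: x=-1/4 → posterior Normal(63/116, 28/29)
obs 4: x=-6 → posterior Normal(-35/48, 7/9)
obs 5: x=-7/2 → posterior Normal(-203/172, 28/43)
obs 6: x=3/4 → posterior Normal(-91/100, 14/25)
obs 7: x=7/4 → posterior Normal(-7/12, 28/57)
obs 8: x=-5/2 → posterior Normal(-203/256, 7/16)
obs 9: x=-10 → posterior Normal(-483/284, 28/71)
obs 10: x=2 → posterior Normal(-427/312, 14/39)
obs 11: x=-1/2 → posterior Normal(-441/340, 28/85)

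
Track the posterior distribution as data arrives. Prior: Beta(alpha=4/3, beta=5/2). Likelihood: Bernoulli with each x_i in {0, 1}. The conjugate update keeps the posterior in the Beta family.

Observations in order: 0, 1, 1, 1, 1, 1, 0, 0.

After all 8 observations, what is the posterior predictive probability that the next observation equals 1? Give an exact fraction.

obs 1: x=0 → posterior Beta(4/3, 7/2)
obs 2: x=1 → posterior Beta(7/3, 7/2)
obs 3: x=1 → posterior Beta(10/3, 7/2)
obs 4: x=1 → posterior Beta(13/3, 7/2)
obs 5: x=1 → posterior Beta(16/3, 7/2)
obs 6: x=1 → posterior Beta(19/3, 7/2)
obs 7: x=0 → posterior Beta(19/3, 9/2)
obs 8: x=0 → posterior Beta(19/3, 11/2)

38/71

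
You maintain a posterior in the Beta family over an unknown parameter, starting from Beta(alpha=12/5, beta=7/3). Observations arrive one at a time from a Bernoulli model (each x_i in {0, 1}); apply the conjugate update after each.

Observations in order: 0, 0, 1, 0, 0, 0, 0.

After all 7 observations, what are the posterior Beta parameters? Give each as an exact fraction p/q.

alpha=17/5, beta=25/3

obs 1: x=0 → posterior Beta(12/5, 10/3)
obs 2: x=0 → posterior Beta(12/5, 13/3)
obs 3: x=1 → posterior Beta(17/5, 13/3)
obs 4: x=0 → posterior Beta(17/5, 16/3)
obs 5: x=0 → posterior Beta(17/5, 19/3)
obs 6: x=0 → posterior Beta(17/5, 22/3)
obs 7: x=0 → posterior Beta(17/5, 25/3)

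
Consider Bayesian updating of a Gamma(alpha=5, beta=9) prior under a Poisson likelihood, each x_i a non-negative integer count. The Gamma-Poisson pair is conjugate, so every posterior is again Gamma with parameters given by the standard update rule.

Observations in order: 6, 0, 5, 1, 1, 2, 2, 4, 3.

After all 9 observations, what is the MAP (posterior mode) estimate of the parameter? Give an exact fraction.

14/9

obs 1: x=6 → posterior Gamma(11, 10)
obs 2: x=0 → posterior Gamma(11, 11)
obs 3: x=5 → posterior Gamma(16, 12)
obs 4: x=1 → posterior Gamma(17, 13)
obs 5: x=1 → posterior Gamma(18, 14)
obs 6: x=2 → posterior Gamma(20, 15)
obs 7: x=2 → posterior Gamma(22, 16)
obs 8: x=4 → posterior Gamma(26, 17)
obs 9: x=3 → posterior Gamma(29, 18)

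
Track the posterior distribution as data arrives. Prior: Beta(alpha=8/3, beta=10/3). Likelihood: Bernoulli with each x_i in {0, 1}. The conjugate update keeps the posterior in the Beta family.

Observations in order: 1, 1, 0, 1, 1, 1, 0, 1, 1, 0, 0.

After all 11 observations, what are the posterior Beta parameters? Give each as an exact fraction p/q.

obs 1: x=1 → posterior Beta(11/3, 10/3)
obs 2: x=1 → posterior Beta(14/3, 10/3)
obs 3: x=0 → posterior Beta(14/3, 13/3)
obs 4: x=1 → posterior Beta(17/3, 13/3)
obs 5: x=1 → posterior Beta(20/3, 13/3)
obs 6: x=1 → posterior Beta(23/3, 13/3)
obs 7: x=0 → posterior Beta(23/3, 16/3)
obs 8: x=1 → posterior Beta(26/3, 16/3)
obs 9: x=1 → posterior Beta(29/3, 16/3)
obs 10: x=0 → posterior Beta(29/3, 19/3)
obs 11: x=0 → posterior Beta(29/3, 22/3)

alpha=29/3, beta=22/3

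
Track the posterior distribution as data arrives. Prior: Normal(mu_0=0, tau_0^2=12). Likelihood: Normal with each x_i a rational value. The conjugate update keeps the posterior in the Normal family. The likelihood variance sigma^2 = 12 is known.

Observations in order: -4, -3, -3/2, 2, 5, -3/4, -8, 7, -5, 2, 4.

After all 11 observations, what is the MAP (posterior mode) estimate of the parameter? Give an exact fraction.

obs 1: x=-4 → posterior Normal(-2, 6)
obs 2: x=-3 → posterior Normal(-7/3, 4)
obs 3: x=-3/2 → posterior Normal(-17/8, 3)
obs 4: x=2 → posterior Normal(-13/10, 12/5)
obs 5: x=5 → posterior Normal(-1/4, 2)
obs 6: x=-3/4 → posterior Normal(-9/28, 12/7)
obs 7: x=-8 → posterior Normal(-41/32, 3/2)
obs 8: x=7 → posterior Normal(-13/36, 4/3)
obs 9: x=-5 → posterior Normal(-33/40, 6/5)
obs 10: x=2 → posterior Normal(-25/44, 12/11)
obs 11: x=4 → posterior Normal(-3/16, 1)

-3/16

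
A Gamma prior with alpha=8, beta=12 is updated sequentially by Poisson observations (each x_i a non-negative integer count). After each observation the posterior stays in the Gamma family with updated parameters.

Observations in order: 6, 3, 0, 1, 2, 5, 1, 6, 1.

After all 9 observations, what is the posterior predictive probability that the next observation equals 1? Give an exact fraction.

128931186982542170204748586200465196374779583/399005114711871951818900597453334828604719104

obs 1: x=6 → posterior Gamma(14, 13)
obs 2: x=3 → posterior Gamma(17, 14)
obs 3: x=0 → posterior Gamma(17, 15)
obs 4: x=1 → posterior Gamma(18, 16)
obs 5: x=2 → posterior Gamma(20, 17)
obs 6: x=5 → posterior Gamma(25, 18)
obs 7: x=1 → posterior Gamma(26, 19)
obs 8: x=6 → posterior Gamma(32, 20)
obs 9: x=1 → posterior Gamma(33, 21)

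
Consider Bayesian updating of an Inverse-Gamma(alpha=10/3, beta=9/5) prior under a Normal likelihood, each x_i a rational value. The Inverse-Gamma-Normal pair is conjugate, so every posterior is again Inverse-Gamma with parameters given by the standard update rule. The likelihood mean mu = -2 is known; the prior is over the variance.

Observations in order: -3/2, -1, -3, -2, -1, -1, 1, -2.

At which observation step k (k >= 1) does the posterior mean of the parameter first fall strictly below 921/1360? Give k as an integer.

k = 4

obs 1: x=-3/2 → posterior Inverse-Gamma(23/6, 77/40)
obs 2: x=-1 → posterior Inverse-Gamma(13/3, 97/40)
obs 3: x=-3 → posterior Inverse-Gamma(29/6, 117/40)
obs 4: x=-2 → posterior Inverse-Gamma(16/3, 117/40)
obs 5: x=-1 → posterior Inverse-Gamma(35/6, 137/40)
obs 6: x=-1 → posterior Inverse-Gamma(19/3, 157/40)
obs 7: x=1 → posterior Inverse-Gamma(41/6, 337/40)
obs 8: x=-2 → posterior Inverse-Gamma(22/3, 337/40)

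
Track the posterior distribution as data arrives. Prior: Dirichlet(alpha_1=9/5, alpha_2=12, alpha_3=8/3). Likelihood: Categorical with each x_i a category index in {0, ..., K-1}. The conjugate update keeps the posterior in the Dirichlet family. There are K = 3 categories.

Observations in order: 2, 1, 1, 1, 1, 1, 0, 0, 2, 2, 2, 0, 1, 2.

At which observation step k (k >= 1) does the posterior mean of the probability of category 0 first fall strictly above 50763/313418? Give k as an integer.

obs 1: x=2 → posterior Dirichlet(9/5, 12, 11/3)
obs 2: x=1 → posterior Dirichlet(9/5, 13, 11/3)
obs 3: x=1 → posterior Dirichlet(9/5, 14, 11/3)
obs 4: x=1 → posterior Dirichlet(9/5, 15, 11/3)
obs 5: x=1 → posterior Dirichlet(9/5, 16, 11/3)
obs 6: x=1 → posterior Dirichlet(9/5, 17, 11/3)
obs 7: x=0 → posterior Dirichlet(14/5, 17, 11/3)
obs 8: x=0 → posterior Dirichlet(19/5, 17, 11/3)
obs 9: x=2 → posterior Dirichlet(19/5, 17, 14/3)
obs 10: x=2 → posterior Dirichlet(19/5, 17, 17/3)
obs 11: x=2 → posterior Dirichlet(19/5, 17, 20/3)
obs 12: x=0 → posterior Dirichlet(24/5, 17, 20/3)
obs 13: x=1 → posterior Dirichlet(24/5, 18, 20/3)
obs 14: x=2 → posterior Dirichlet(24/5, 18, 23/3)

k = 12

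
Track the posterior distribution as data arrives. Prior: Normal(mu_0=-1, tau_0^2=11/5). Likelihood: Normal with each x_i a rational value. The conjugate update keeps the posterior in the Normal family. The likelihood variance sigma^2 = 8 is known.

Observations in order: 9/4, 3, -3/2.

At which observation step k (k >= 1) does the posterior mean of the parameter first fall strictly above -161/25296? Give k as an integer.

k = 2

obs 1: x=9/4 → posterior Normal(-61/204, 88/51)
obs 2: x=3 → posterior Normal(71/248, 44/31)
obs 3: x=-3/2 → posterior Normal(5/292, 88/73)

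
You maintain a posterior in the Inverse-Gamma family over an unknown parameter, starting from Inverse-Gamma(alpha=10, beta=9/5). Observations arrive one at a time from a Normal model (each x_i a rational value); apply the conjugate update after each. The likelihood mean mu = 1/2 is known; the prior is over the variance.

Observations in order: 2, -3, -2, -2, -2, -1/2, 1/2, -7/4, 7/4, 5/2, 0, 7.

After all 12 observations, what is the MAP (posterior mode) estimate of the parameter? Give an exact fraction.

obs 1: x=2 → posterior Inverse-Gamma(21/2, 117/40)
obs 2: x=-3 → posterior Inverse-Gamma(11, 181/20)
obs 3: x=-2 → posterior Inverse-Gamma(23/2, 487/40)
obs 4: x=-2 → posterior Inverse-Gamma(12, 153/10)
obs 5: x=-2 → posterior Inverse-Gamma(25/2, 737/40)
obs 6: x=-1/2 → posterior Inverse-Gamma(13, 757/40)
obs 7: x=1/2 → posterior Inverse-Gamma(27/2, 757/40)
obs 8: x=-7/4 → posterior Inverse-Gamma(14, 3433/160)
obs 9: x=7/4 → posterior Inverse-Gamma(29/2, 1779/80)
obs 10: x=5/2 → posterior Inverse-Gamma(15, 1939/80)
obs 11: x=0 → posterior Inverse-Gamma(31/2, 1949/80)
obs 12: x=7 → posterior Inverse-Gamma(16, 3639/80)

3639/1360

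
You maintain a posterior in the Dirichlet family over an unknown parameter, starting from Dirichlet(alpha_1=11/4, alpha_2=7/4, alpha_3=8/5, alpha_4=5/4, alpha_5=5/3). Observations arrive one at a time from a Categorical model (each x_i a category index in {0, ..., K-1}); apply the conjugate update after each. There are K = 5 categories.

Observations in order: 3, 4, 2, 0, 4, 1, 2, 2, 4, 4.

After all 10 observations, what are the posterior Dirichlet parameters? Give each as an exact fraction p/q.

alpha_1=15/4, alpha_2=11/4, alpha_3=23/5, alpha_4=9/4, alpha_5=17/3

obs 1: x=3 → posterior Dirichlet(11/4, 7/4, 8/5, 9/4, 5/3)
obs 2: x=4 → posterior Dirichlet(11/4, 7/4, 8/5, 9/4, 8/3)
obs 3: x=2 → posterior Dirichlet(11/4, 7/4, 13/5, 9/4, 8/3)
obs 4: x=0 → posterior Dirichlet(15/4, 7/4, 13/5, 9/4, 8/3)
obs 5: x=4 → posterior Dirichlet(15/4, 7/4, 13/5, 9/4, 11/3)
obs 6: x=1 → posterior Dirichlet(15/4, 11/4, 13/5, 9/4, 11/3)
obs 7: x=2 → posterior Dirichlet(15/4, 11/4, 18/5, 9/4, 11/3)
obs 8: x=2 → posterior Dirichlet(15/4, 11/4, 23/5, 9/4, 11/3)
obs 9: x=4 → posterior Dirichlet(15/4, 11/4, 23/5, 9/4, 14/3)
obs 10: x=4 → posterior Dirichlet(15/4, 11/4, 23/5, 9/4, 17/3)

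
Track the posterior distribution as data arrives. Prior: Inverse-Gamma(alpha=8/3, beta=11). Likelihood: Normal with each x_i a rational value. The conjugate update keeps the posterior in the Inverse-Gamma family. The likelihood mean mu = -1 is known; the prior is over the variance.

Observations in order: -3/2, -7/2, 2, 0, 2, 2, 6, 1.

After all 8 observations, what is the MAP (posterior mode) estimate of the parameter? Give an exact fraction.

657/92

obs 1: x=-3/2 → posterior Inverse-Gamma(19/6, 89/8)
obs 2: x=-7/2 → posterior Inverse-Gamma(11/3, 57/4)
obs 3: x=2 → posterior Inverse-Gamma(25/6, 75/4)
obs 4: x=0 → posterior Inverse-Gamma(14/3, 77/4)
obs 5: x=2 → posterior Inverse-Gamma(31/6, 95/4)
obs 6: x=2 → posterior Inverse-Gamma(17/3, 113/4)
obs 7: x=6 → posterior Inverse-Gamma(37/6, 211/4)
obs 8: x=1 → posterior Inverse-Gamma(20/3, 219/4)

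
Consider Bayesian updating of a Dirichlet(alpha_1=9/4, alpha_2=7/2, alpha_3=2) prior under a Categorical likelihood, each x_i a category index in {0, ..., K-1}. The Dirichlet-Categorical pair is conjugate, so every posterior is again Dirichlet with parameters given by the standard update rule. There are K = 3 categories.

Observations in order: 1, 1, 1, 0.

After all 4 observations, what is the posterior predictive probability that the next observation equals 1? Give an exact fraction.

obs 1: x=1 → posterior Dirichlet(9/4, 9/2, 2)
obs 2: x=1 → posterior Dirichlet(9/4, 11/2, 2)
obs 3: x=1 → posterior Dirichlet(9/4, 13/2, 2)
obs 4: x=0 → posterior Dirichlet(13/4, 13/2, 2)

26/47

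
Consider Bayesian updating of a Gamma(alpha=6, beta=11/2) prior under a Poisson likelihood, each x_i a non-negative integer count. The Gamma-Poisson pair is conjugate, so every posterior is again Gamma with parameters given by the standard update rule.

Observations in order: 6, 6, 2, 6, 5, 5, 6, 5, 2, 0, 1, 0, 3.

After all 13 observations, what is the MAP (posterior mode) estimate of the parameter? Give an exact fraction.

obs 1: x=6 → posterior Gamma(12, 13/2)
obs 2: x=6 → posterior Gamma(18, 15/2)
obs 3: x=2 → posterior Gamma(20, 17/2)
obs 4: x=6 → posterior Gamma(26, 19/2)
obs 5: x=5 → posterior Gamma(31, 21/2)
obs 6: x=5 → posterior Gamma(36, 23/2)
obs 7: x=6 → posterior Gamma(42, 25/2)
obs 8: x=5 → posterior Gamma(47, 27/2)
obs 9: x=2 → posterior Gamma(49, 29/2)
obs 10: x=0 → posterior Gamma(49, 31/2)
obs 11: x=1 → posterior Gamma(50, 33/2)
obs 12: x=0 → posterior Gamma(50, 35/2)
obs 13: x=3 → posterior Gamma(53, 37/2)

104/37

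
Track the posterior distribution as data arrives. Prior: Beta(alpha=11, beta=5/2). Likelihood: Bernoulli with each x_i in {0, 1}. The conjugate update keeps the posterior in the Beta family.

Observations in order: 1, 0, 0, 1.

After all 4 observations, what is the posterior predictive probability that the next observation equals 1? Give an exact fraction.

obs 1: x=1 → posterior Beta(12, 5/2)
obs 2: x=0 → posterior Beta(12, 7/2)
obs 3: x=0 → posterior Beta(12, 9/2)
obs 4: x=1 → posterior Beta(13, 9/2)

26/35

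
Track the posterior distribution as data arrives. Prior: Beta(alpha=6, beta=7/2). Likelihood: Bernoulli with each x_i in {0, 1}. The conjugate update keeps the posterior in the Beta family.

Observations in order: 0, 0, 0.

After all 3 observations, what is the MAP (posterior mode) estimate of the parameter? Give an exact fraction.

10/21

obs 1: x=0 → posterior Beta(6, 9/2)
obs 2: x=0 → posterior Beta(6, 11/2)
obs 3: x=0 → posterior Beta(6, 13/2)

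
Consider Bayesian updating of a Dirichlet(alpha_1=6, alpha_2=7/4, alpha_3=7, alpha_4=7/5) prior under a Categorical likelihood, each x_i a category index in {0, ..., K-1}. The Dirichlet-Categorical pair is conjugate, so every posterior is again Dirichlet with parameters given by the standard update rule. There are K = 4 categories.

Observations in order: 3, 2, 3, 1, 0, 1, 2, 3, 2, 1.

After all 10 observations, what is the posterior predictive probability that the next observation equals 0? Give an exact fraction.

obs 1: x=3 → posterior Dirichlet(6, 7/4, 7, 12/5)
obs 2: x=2 → posterior Dirichlet(6, 7/4, 8, 12/5)
obs 3: x=3 → posterior Dirichlet(6, 7/4, 8, 17/5)
obs 4: x=1 → posterior Dirichlet(6, 11/4, 8, 17/5)
obs 5: x=0 → posterior Dirichlet(7, 11/4, 8, 17/5)
obs 6: x=1 → posterior Dirichlet(7, 15/4, 8, 17/5)
obs 7: x=2 → posterior Dirichlet(7, 15/4, 9, 17/5)
obs 8: x=3 → posterior Dirichlet(7, 15/4, 9, 22/5)
obs 9: x=2 → posterior Dirichlet(7, 15/4, 10, 22/5)
obs 10: x=1 → posterior Dirichlet(7, 19/4, 10, 22/5)

140/523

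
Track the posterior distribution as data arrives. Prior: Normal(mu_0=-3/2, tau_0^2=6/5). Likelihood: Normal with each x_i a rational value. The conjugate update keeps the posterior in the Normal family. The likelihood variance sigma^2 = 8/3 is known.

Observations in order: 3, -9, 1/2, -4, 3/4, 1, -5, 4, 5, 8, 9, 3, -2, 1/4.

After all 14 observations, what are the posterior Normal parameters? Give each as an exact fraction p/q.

mu_0=201/292, tau_0^2=12/73

obs 1: x=3 → posterior Normal(-3/29, 24/29)
obs 2: x=-9 → posterior Normal(-42/19, 12/19)
obs 3: x=1/2 → posterior Normal(-159/94, 24/47)
obs 4: x=-4 → posterior Normal(-33/16, 3/7)
obs 5: x=3/4 → posterior Normal(-87/52, 24/65)
obs 6: x=1 → posterior Normal(-399/296, 12/37)
obs 7: x=-5 → posterior Normal(-579/332, 24/83)
obs 8: x=4 → posterior Normal(-435/368, 6/23)
obs 9: x=5 → posterior Normal(-255/404, 24/101)
obs 10: x=8 → posterior Normal(3/40, 12/55)
obs 11: x=9 → posterior Normal(3/4, 24/119)
obs 12: x=3 → posterior Normal(465/512, 3/16)
obs 13: x=-2 → posterior Normal(393/548, 24/137)
obs 14: x=1/4 → posterior Normal(201/292, 12/73)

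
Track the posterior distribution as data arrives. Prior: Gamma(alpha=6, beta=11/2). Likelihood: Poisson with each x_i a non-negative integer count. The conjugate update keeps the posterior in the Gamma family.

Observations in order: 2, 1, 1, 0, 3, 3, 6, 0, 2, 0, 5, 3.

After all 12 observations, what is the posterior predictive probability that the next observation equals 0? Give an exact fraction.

25714460626335829643190354132093489170074462890625/152214200233450528559804138174517974884637692126081

obs 1: x=2 → posterior Gamma(8, 13/2)
obs 2: x=1 → posterior Gamma(9, 15/2)
obs 3: x=1 → posterior Gamma(10, 17/2)
obs 4: x=0 → posterior Gamma(10, 19/2)
obs 5: x=3 → posterior Gamma(13, 21/2)
obs 6: x=3 → posterior Gamma(16, 23/2)
obs 7: x=6 → posterior Gamma(22, 25/2)
obs 8: x=0 → posterior Gamma(22, 27/2)
obs 9: x=2 → posterior Gamma(24, 29/2)
obs 10: x=0 → posterior Gamma(24, 31/2)
obs 11: x=5 → posterior Gamma(29, 33/2)
obs 12: x=3 → posterior Gamma(32, 35/2)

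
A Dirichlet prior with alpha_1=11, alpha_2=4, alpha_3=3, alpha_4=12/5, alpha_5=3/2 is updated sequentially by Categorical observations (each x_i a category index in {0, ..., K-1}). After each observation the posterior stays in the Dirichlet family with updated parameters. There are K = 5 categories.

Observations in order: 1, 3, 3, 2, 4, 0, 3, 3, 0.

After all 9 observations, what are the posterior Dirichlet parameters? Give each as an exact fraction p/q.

obs 1: x=1 → posterior Dirichlet(11, 5, 3, 12/5, 3/2)
obs 2: x=3 → posterior Dirichlet(11, 5, 3, 17/5, 3/2)
obs 3: x=3 → posterior Dirichlet(11, 5, 3, 22/5, 3/2)
obs 4: x=2 → posterior Dirichlet(11, 5, 4, 22/5, 3/2)
obs 5: x=4 → posterior Dirichlet(11, 5, 4, 22/5, 5/2)
obs 6: x=0 → posterior Dirichlet(12, 5, 4, 22/5, 5/2)
obs 7: x=3 → posterior Dirichlet(12, 5, 4, 27/5, 5/2)
obs 8: x=3 → posterior Dirichlet(12, 5, 4, 32/5, 5/2)
obs 9: x=0 → posterior Dirichlet(13, 5, 4, 32/5, 5/2)

alpha_1=13, alpha_2=5, alpha_3=4, alpha_4=32/5, alpha_5=5/2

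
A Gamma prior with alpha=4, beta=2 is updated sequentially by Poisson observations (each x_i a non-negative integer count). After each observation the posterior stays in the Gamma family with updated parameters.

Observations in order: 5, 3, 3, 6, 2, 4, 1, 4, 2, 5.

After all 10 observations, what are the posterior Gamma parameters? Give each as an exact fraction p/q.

alpha=39, beta=12

obs 1: x=5 → posterior Gamma(9, 3)
obs 2: x=3 → posterior Gamma(12, 4)
obs 3: x=3 → posterior Gamma(15, 5)
obs 4: x=6 → posterior Gamma(21, 6)
obs 5: x=2 → posterior Gamma(23, 7)
obs 6: x=4 → posterior Gamma(27, 8)
obs 7: x=1 → posterior Gamma(28, 9)
obs 8: x=4 → posterior Gamma(32, 10)
obs 9: x=2 → posterior Gamma(34, 11)
obs 10: x=5 → posterior Gamma(39, 12)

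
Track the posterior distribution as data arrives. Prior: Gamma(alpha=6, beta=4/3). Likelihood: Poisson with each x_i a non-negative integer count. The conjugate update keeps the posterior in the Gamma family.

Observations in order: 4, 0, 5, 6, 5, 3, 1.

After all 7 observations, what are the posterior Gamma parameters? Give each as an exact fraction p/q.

alpha=30, beta=25/3

obs 1: x=4 → posterior Gamma(10, 7/3)
obs 2: x=0 → posterior Gamma(10, 10/3)
obs 3: x=5 → posterior Gamma(15, 13/3)
obs 4: x=6 → posterior Gamma(21, 16/3)
obs 5: x=5 → posterior Gamma(26, 19/3)
obs 6: x=3 → posterior Gamma(29, 22/3)
obs 7: x=1 → posterior Gamma(30, 25/3)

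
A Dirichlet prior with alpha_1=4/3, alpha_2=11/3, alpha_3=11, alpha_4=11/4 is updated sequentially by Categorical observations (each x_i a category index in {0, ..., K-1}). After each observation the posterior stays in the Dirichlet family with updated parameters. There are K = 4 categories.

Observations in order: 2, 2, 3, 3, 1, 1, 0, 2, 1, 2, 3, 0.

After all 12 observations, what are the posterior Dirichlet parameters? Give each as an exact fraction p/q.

obs 1: x=2 → posterior Dirichlet(4/3, 11/3, 12, 11/4)
obs 2: x=2 → posterior Dirichlet(4/3, 11/3, 13, 11/4)
obs 3: x=3 → posterior Dirichlet(4/3, 11/3, 13, 15/4)
obs 4: x=3 → posterior Dirichlet(4/3, 11/3, 13, 19/4)
obs 5: x=1 → posterior Dirichlet(4/3, 14/3, 13, 19/4)
obs 6: x=1 → posterior Dirichlet(4/3, 17/3, 13, 19/4)
obs 7: x=0 → posterior Dirichlet(7/3, 17/3, 13, 19/4)
obs 8: x=2 → posterior Dirichlet(7/3, 17/3, 14, 19/4)
obs 9: x=1 → posterior Dirichlet(7/3, 20/3, 14, 19/4)
obs 10: x=2 → posterior Dirichlet(7/3, 20/3, 15, 19/4)
obs 11: x=3 → posterior Dirichlet(7/3, 20/3, 15, 23/4)
obs 12: x=0 → posterior Dirichlet(10/3, 20/3, 15, 23/4)

alpha_1=10/3, alpha_2=20/3, alpha_3=15, alpha_4=23/4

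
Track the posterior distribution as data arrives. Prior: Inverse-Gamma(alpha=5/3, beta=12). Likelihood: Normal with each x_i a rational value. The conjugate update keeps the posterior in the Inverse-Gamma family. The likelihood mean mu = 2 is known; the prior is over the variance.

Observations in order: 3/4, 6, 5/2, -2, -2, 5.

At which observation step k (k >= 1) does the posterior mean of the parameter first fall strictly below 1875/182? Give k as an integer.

k = 3

obs 1: x=3/4 → posterior Inverse-Gamma(13/6, 409/32)
obs 2: x=6 → posterior Inverse-Gamma(8/3, 665/32)
obs 3: x=5/2 → posterior Inverse-Gamma(19/6, 669/32)
obs 4: x=-2 → posterior Inverse-Gamma(11/3, 925/32)
obs 5: x=-2 → posterior Inverse-Gamma(25/6, 1181/32)
obs 6: x=5 → posterior Inverse-Gamma(14/3, 1325/32)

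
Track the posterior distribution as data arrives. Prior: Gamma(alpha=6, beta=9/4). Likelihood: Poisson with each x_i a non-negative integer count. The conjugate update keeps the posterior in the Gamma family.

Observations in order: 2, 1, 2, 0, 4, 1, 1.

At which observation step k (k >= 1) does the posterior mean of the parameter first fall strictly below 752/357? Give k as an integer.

obs 1: x=2 → posterior Gamma(8, 13/4)
obs 2: x=1 → posterior Gamma(9, 17/4)
obs 3: x=2 → posterior Gamma(11, 21/4)
obs 4: x=0 → posterior Gamma(11, 25/4)
obs 5: x=4 → posterior Gamma(15, 29/4)
obs 6: x=1 → posterior Gamma(16, 33/4)
obs 7: x=1 → posterior Gamma(17, 37/4)

k = 3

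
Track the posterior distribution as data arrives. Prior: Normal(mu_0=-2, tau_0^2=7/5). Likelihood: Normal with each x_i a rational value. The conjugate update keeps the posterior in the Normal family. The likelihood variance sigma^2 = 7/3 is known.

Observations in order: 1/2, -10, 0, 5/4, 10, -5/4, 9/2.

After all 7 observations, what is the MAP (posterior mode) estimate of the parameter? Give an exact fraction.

5/26

obs 1: x=1/2 → posterior Normal(-17/16, 7/8)
obs 2: x=-10 → posterior Normal(-7/2, 7/11)
obs 3: x=0 → posterior Normal(-11/4, 1/2)
obs 4: x=5/4 → posterior Normal(-139/68, 7/17)
obs 5: x=10 → posterior Normal(-19/80, 7/20)
obs 6: x=-5/4 → posterior Normal(-17/46, 7/23)
obs 7: x=9/2 → posterior Normal(5/26, 7/26)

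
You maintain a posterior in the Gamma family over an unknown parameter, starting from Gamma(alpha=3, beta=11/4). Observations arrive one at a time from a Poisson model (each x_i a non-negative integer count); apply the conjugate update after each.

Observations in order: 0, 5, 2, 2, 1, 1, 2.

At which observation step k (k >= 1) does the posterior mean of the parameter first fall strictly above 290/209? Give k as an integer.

obs 1: x=0 → posterior Gamma(3, 15/4)
obs 2: x=5 → posterior Gamma(8, 19/4)
obs 3: x=2 → posterior Gamma(10, 23/4)
obs 4: x=2 → posterior Gamma(12, 27/4)
obs 5: x=1 → posterior Gamma(13, 31/4)
obs 6: x=1 → posterior Gamma(14, 35/4)
obs 7: x=2 → posterior Gamma(16, 39/4)

k = 2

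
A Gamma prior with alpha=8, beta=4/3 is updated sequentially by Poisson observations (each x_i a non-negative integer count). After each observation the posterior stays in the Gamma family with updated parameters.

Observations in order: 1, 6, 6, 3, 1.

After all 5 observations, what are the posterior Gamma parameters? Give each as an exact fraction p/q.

alpha=25, beta=19/3

obs 1: x=1 → posterior Gamma(9, 7/3)
obs 2: x=6 → posterior Gamma(15, 10/3)
obs 3: x=6 → posterior Gamma(21, 13/3)
obs 4: x=3 → posterior Gamma(24, 16/3)
obs 5: x=1 → posterior Gamma(25, 19/3)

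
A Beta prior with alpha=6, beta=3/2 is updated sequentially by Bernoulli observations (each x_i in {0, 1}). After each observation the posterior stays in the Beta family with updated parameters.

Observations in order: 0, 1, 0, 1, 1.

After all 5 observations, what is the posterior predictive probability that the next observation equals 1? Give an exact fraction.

18/25

obs 1: x=0 → posterior Beta(6, 5/2)
obs 2: x=1 → posterior Beta(7, 5/2)
obs 3: x=0 → posterior Beta(7, 7/2)
obs 4: x=1 → posterior Beta(8, 7/2)
obs 5: x=1 → posterior Beta(9, 7/2)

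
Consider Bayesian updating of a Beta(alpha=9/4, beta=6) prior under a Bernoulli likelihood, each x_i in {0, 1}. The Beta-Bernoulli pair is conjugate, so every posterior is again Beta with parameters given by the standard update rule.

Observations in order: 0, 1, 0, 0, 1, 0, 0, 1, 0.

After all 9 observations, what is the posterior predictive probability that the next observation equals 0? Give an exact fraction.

obs 1: x=0 → posterior Beta(9/4, 7)
obs 2: x=1 → posterior Beta(13/4, 7)
obs 3: x=0 → posterior Beta(13/4, 8)
obs 4: x=0 → posterior Beta(13/4, 9)
obs 5: x=1 → posterior Beta(17/4, 9)
obs 6: x=0 → posterior Beta(17/4, 10)
obs 7: x=0 → posterior Beta(17/4, 11)
obs 8: x=1 → posterior Beta(21/4, 11)
obs 9: x=0 → posterior Beta(21/4, 12)

16/23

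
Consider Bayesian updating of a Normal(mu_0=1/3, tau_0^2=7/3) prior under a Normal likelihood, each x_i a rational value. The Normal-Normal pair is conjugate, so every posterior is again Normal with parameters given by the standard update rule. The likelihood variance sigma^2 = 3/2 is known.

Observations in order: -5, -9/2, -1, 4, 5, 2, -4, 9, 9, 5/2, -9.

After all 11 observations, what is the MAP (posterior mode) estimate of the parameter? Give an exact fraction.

obs 1: x=-5 → posterior Normal(-67/23, 21/23)
obs 2: x=-9/2 → posterior Normal(-130/37, 21/37)
obs 3: x=-1 → posterior Normal(-48/17, 7/17)
obs 4: x=4 → posterior Normal(-88/65, 21/65)
obs 5: x=5 → posterior Normal(-18/79, 21/79)
obs 6: x=2 → posterior Normal(10/93, 7/31)
obs 7: x=-4 → posterior Normal(-46/107, 21/107)
obs 8: x=9 → posterior Normal(80/121, 21/121)
obs 9: x=9 → posterior Normal(206/135, 7/45)
obs 10: x=5/2 → posterior Normal(241/149, 21/149)
obs 11: x=-9 → posterior Normal(115/163, 21/163)

115/163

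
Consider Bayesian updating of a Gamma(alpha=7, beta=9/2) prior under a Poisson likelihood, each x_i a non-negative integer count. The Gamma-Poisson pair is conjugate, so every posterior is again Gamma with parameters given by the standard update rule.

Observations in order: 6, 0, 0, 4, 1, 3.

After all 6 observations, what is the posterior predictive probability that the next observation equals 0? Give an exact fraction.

obs 1: x=6 → posterior Gamma(13, 11/2)
obs 2: x=0 → posterior Gamma(13, 13/2)
obs 3: x=0 → posterior Gamma(13, 15/2)
obs 4: x=4 → posterior Gamma(17, 17/2)
obs 5: x=1 → posterior Gamma(18, 19/2)
obs 6: x=3 → posterior Gamma(21, 21/2)

5842587018385982521381124421/39471584120695485887249589623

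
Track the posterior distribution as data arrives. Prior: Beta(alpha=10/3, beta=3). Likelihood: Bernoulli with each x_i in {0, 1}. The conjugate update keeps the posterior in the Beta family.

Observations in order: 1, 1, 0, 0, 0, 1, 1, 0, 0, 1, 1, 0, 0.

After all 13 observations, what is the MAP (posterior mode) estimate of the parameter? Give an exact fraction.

25/52

obs 1: x=1 → posterior Beta(13/3, 3)
obs 2: x=1 → posterior Beta(16/3, 3)
obs 3: x=0 → posterior Beta(16/3, 4)
obs 4: x=0 → posterior Beta(16/3, 5)
obs 5: x=0 → posterior Beta(16/3, 6)
obs 6: x=1 → posterior Beta(19/3, 6)
obs 7: x=1 → posterior Beta(22/3, 6)
obs 8: x=0 → posterior Beta(22/3, 7)
obs 9: x=0 → posterior Beta(22/3, 8)
obs 10: x=1 → posterior Beta(25/3, 8)
obs 11: x=1 → posterior Beta(28/3, 8)
obs 12: x=0 → posterior Beta(28/3, 9)
obs 13: x=0 → posterior Beta(28/3, 10)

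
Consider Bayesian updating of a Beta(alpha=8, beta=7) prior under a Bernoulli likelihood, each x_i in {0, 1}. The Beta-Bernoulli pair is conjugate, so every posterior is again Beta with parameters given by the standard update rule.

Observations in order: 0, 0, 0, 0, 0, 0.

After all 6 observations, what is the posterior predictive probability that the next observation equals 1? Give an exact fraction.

obs 1: x=0 → posterior Beta(8, 8)
obs 2: x=0 → posterior Beta(8, 9)
obs 3: x=0 → posterior Beta(8, 10)
obs 4: x=0 → posterior Beta(8, 11)
obs 5: x=0 → posterior Beta(8, 12)
obs 6: x=0 → posterior Beta(8, 13)

8/21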